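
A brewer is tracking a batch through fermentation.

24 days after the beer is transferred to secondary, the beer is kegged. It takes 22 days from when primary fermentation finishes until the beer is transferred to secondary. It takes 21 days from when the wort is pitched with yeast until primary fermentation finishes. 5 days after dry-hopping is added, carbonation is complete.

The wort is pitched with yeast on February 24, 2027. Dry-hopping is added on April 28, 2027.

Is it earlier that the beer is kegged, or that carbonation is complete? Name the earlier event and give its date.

The wort is pitched with yeast: Feb 24, 2027.
Primary fermentation finishes: Feb 24, 2027 + 21 days = Mar 17, 2027.
The beer is transferred to secondary: Mar 17, 2027 + 22 days = Apr 8, 2027.
The beer is kegged: Apr 8, 2027 + 24 days = May 2, 2027.
Dry-hopping is added: Apr 28, 2027.
Carbonation is complete: Apr 28, 2027 + 5 days = May 3, 2027.
Comparing: the beer is kegged on May 2, 2027 vs carbonation is complete on May 3, 2027. Earlier: the beer is kegged.

The beer is kegged — May 2, 2027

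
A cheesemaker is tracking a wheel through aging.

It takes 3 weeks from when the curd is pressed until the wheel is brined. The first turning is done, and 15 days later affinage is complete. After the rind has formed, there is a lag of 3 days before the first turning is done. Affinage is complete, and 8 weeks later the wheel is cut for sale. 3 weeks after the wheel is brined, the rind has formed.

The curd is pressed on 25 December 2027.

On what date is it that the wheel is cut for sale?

19 April 2028

The curd is pressed: Dec 25, 2027.
The wheel is brined: Dec 25, 2027 + 3 weeks = Jan 15, 2028.
The rind has formed: Jan 15, 2028 + 3 weeks = Feb 5, 2028.
The first turning is done: Feb 5, 2028 + 3 days = Feb 8, 2028.
Affinage is complete: Feb 8, 2028 + 15 days = Feb 23, 2028.
The wheel is cut for sale: Feb 23, 2028 + 8 weeks = Apr 19, 2028.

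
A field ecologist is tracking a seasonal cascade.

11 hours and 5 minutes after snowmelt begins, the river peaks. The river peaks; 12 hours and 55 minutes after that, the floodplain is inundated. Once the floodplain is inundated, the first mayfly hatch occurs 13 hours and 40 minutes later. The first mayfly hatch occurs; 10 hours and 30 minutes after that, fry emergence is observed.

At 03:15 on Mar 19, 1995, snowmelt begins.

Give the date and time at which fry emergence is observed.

03:25 on Mar 21, 1995

Snowmelt begins: 03:15 Mar 19, 1995.
The river peaks: 03:15 Mar 19, 1995 + 11h05m = 14:20 Mar 19, 1995.
The floodplain is inundated: 14:20 Mar 19, 1995 + 12h55m = 03:15 Mar 20, 1995.
The first mayfly hatch occurs: 03:15 Mar 20, 1995 + 13h40m = 16:55 Mar 20, 1995.
Fry emergence is observed: 16:55 Mar 20, 1995 + 10h30m = 03:25 Mar 21, 1995.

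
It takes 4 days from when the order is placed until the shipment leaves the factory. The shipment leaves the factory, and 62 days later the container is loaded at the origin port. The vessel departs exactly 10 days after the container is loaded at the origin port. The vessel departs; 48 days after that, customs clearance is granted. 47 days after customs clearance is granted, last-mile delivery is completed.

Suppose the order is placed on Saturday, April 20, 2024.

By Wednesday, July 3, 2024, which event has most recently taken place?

The container is loaded at the origin port

The order is placed: Apr 20, 2024.
The shipment leaves the factory: Apr 20, 2024 + 4 days = Apr 24, 2024.
The container is loaded at the origin port: Apr 24, 2024 + 62 days = Jun 25, 2024.
The vessel departs: Jun 25, 2024 + 10 days = Jul 5, 2024.
Customs clearance is granted: Jul 5, 2024 + 48 days = Aug 22, 2024.
Last-mile delivery is completed: Aug 22, 2024 + 47 days = Oct 8, 2024.
Jul 3, 2024 falls between when the container is loaded at the origin port (Jun 25, 2024) and when the vessel departs (Jul 5, 2024).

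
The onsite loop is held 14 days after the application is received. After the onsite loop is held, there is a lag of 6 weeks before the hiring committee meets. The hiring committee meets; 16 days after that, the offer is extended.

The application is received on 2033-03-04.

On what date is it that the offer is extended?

The application is received: Mar 4, 2033.
The onsite loop is held: Mar 4, 2033 + 14 days = Mar 18, 2033.
The hiring committee meets: Mar 18, 2033 + 6 weeks = Apr 29, 2033.
The offer is extended: Apr 29, 2033 + 16 days = May 15, 2033.

2033-05-15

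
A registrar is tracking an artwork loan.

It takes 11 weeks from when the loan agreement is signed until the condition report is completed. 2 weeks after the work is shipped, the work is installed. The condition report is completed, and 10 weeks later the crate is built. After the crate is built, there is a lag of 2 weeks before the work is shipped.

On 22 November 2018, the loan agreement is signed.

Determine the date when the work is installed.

The loan agreement is signed: Nov 22, 2018.
The condition report is completed: Nov 22, 2018 + 11 weeks = Feb 7, 2019.
The crate is built: Feb 7, 2019 + 10 weeks = Apr 18, 2019.
The work is shipped: Apr 18, 2019 + 2 weeks = May 2, 2019.
The work is installed: May 2, 2019 + 2 weeks = May 16, 2019.

16 May 2019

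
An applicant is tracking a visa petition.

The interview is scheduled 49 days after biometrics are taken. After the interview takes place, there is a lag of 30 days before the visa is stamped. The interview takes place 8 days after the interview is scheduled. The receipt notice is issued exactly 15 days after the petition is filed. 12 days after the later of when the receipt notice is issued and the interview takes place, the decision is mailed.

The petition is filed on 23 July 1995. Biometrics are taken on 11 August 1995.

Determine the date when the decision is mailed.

19 October 1995

The petition is filed: Jul 23, 1995.
The receipt notice is issued: Jul 23, 1995 + 15 days = Aug 7, 1995.
Biometrics are taken: Aug 11, 1995.
The interview is scheduled: Aug 11, 1995 + 49 days = Sep 29, 1995.
The interview takes place: Sep 29, 1995 + 8 days = Oct 7, 1995.
Both prerequisites met — the receipt notice is issued (Aug 7, 1995), the interview takes place (Oct 7, 1995); the later is Oct 7, 1995.
The decision is mailed: Oct 7, 1995 + 12 days = Oct 19, 1995.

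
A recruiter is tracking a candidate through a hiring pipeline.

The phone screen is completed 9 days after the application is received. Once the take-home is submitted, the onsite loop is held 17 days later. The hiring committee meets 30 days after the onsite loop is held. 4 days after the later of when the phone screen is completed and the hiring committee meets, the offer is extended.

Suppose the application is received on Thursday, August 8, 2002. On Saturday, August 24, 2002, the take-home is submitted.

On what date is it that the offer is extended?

Monday, October 14, 2002

The application is received: Aug 8, 2002.
The phone screen is completed: Aug 8, 2002 + 9 days = Aug 17, 2002.
The take-home is submitted: Aug 24, 2002.
The onsite loop is held: Aug 24, 2002 + 17 days = Sep 10, 2002.
The hiring committee meets: Sep 10, 2002 + 30 days = Oct 10, 2002.
Both prerequisites met — the phone screen is completed (Aug 17, 2002), the hiring committee meets (Oct 10, 2002); the later is Oct 10, 2002.
The offer is extended: Oct 10, 2002 + 4 days = Oct 14, 2002.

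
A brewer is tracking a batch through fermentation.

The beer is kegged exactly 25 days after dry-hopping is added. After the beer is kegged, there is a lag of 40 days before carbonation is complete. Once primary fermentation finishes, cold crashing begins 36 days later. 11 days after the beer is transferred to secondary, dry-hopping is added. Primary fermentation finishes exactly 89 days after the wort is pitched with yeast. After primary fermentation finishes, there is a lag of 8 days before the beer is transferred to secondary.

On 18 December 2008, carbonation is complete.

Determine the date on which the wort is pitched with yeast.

Carbonation is complete: Dec 18, 2008.
The beer is kegged: Dec 18, 2008 − 40 days = Nov 8, 2008.
Dry-hopping is added: Nov 8, 2008 − 25 days = Oct 14, 2008.
The beer is transferred to secondary: Oct 14, 2008 − 11 days = Oct 3, 2008.
Primary fermentation finishes: Oct 3, 2008 − 8 days = Sep 25, 2008.
The wort is pitched with yeast: Sep 25, 2008 − 89 days = Jun 28, 2008.

28 June 2008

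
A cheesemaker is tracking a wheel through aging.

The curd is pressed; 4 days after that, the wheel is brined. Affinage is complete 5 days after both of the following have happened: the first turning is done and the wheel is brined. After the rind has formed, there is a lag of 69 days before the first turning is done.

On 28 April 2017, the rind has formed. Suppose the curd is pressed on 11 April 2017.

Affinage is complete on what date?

11 July 2017

The rind has formed: Apr 28, 2017.
The first turning is done: Apr 28, 2017 + 69 days = Jul 6, 2017.
The curd is pressed: Apr 11, 2017.
The wheel is brined: Apr 11, 2017 + 4 days = Apr 15, 2017.
Both prerequisites met — the first turning is done (Jul 6, 2017), the wheel is brined (Apr 15, 2017); the later is Jul 6, 2017.
Affinage is complete: Jul 6, 2017 + 5 days = Jul 11, 2017.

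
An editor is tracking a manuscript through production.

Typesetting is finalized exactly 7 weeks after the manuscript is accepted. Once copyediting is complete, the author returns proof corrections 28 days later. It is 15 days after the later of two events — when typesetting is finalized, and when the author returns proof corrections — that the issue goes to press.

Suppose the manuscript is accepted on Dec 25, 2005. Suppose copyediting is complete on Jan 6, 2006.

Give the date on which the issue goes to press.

Feb 27, 2006

The manuscript is accepted: Dec 25, 2005.
Typesetting is finalized: Dec 25, 2005 + 7 weeks = Feb 12, 2006.
Copyediting is complete: Jan 6, 2006.
The author returns proof corrections: Jan 6, 2006 + 28 days = Feb 3, 2006.
Both prerequisites met — typesetting is finalized (Feb 12, 2006), the author returns proof corrections (Feb 3, 2006); the later is Feb 12, 2006.
The issue goes to press: Feb 12, 2006 + 15 days = Feb 27, 2006.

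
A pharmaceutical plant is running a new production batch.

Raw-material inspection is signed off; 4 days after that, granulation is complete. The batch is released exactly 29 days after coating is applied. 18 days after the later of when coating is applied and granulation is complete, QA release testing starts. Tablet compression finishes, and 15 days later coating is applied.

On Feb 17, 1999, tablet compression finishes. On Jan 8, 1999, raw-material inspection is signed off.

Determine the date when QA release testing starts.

Mar 22, 1999

Tablet compression finishes: Feb 17, 1999.
Coating is applied: Feb 17, 1999 + 15 days = Mar 4, 1999.
Raw-material inspection is signed off: Jan 8, 1999.
Granulation is complete: Jan 8, 1999 + 4 days = Jan 12, 1999.
Both prerequisites met — coating is applied (Mar 4, 1999), granulation is complete (Jan 12, 1999); the later is Mar 4, 1999.
QA release testing starts: Mar 4, 1999 + 18 days = Mar 22, 1999.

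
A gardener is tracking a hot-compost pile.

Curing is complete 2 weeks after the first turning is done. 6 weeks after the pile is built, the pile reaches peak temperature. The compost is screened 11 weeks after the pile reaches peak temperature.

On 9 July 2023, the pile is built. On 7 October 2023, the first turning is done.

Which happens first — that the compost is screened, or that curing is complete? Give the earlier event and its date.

Curing is complete — 21 October 2023

The pile is built: Jul 9, 2023.
The pile reaches peak temperature: Jul 9, 2023 + 6 weeks = Aug 20, 2023.
The compost is screened: Aug 20, 2023 + 11 weeks = Nov 5, 2023.
The first turning is done: Oct 7, 2023.
Curing is complete: Oct 7, 2023 + 2 weeks = Oct 21, 2023.
Comparing: the compost is screened on Nov 5, 2023 vs curing is complete on Oct 21, 2023. Earlier: curing is complete.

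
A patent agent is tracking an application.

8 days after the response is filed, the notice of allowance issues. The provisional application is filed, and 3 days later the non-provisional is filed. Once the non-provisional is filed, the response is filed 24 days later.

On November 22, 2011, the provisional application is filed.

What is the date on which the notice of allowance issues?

The provisional application is filed: Nov 22, 2011.
The non-provisional is filed: Nov 22, 2011 + 3 days = Nov 25, 2011.
The response is filed: Nov 25, 2011 + 24 days = Dec 19, 2011.
The notice of allowance issues: Dec 19, 2011 + 8 days = Dec 27, 2011.

December 27, 2011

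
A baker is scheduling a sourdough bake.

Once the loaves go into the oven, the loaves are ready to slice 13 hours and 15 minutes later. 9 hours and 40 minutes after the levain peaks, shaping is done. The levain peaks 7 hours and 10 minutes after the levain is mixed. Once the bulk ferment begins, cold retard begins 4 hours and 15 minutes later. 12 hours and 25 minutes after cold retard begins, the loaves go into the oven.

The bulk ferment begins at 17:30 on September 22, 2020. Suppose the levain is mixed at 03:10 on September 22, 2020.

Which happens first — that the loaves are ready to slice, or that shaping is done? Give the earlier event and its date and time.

Shaping is done — 20:00 on September 22, 2020

The bulk ferment begins: 17:30 Sep 22, 2020.
Cold retard begins: 17:30 Sep 22, 2020 + 4h15m = 21:45 Sep 22, 2020.
The loaves go into the oven: 21:45 Sep 22, 2020 + 12h25m = 10:10 Sep 23, 2020.
The loaves are ready to slice: 10:10 Sep 23, 2020 + 13h15m = 23:25 Sep 23, 2020.
The levain is mixed: 03:10 Sep 22, 2020.
The levain peaks: 03:10 Sep 22, 2020 + 7h10m = 10:20 Sep 22, 2020.
Shaping is done: 10:20 Sep 22, 2020 + 9h40m = 20:00 Sep 22, 2020.
Comparing: the loaves are ready to slice at 23:25 Sep 23, 2020 vs shaping is done at 20:00 Sep 22, 2020. Earlier: shaping is done.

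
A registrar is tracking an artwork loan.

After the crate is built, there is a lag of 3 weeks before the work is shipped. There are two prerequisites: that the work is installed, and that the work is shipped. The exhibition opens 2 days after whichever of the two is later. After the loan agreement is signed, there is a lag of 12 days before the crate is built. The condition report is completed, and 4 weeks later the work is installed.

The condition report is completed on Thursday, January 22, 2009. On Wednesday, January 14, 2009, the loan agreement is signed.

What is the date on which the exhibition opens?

Saturday, February 21, 2009

The condition report is completed: Jan 22, 2009.
The work is installed: Jan 22, 2009 + 4 weeks = Feb 19, 2009.
The loan agreement is signed: Jan 14, 2009.
The crate is built: Jan 14, 2009 + 12 days = Jan 26, 2009.
The work is shipped: Jan 26, 2009 + 3 weeks = Feb 16, 2009.
Both prerequisites met — the work is installed (Feb 19, 2009), the work is shipped (Feb 16, 2009); the later is Feb 19, 2009.
The exhibition opens: Feb 19, 2009 + 2 days = Feb 21, 2009.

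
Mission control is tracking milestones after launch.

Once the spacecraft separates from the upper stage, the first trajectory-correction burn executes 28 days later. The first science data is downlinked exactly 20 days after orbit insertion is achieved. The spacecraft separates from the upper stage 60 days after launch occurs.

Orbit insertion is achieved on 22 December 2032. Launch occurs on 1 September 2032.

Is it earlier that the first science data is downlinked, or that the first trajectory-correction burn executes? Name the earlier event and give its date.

The first trajectory-correction burn executes — 28 November 2032

Orbit insertion is achieved: Dec 22, 2032.
The first science data is downlinked: Dec 22, 2032 + 20 days = Jan 11, 2033.
Launch occurs: Sep 1, 2032.
The spacecraft separates from the upper stage: Sep 1, 2032 + 60 days = Oct 31, 2032.
The first trajectory-correction burn executes: Oct 31, 2032 + 28 days = Nov 28, 2032.
Comparing: the first science data is downlinked on Jan 11, 2033 vs the first trajectory-correction burn executes on Nov 28, 2032. Earlier: the first trajectory-correction burn executes.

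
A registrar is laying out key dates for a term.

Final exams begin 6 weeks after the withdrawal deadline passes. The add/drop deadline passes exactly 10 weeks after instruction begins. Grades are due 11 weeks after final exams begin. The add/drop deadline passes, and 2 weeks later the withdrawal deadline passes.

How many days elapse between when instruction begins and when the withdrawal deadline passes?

84 days

Causal path: instruction begins → the add/drop deadline passes → the withdrawal deadline passes.
Total delay along the path: 10 + 2 weeks = 12 weeks = 84 days.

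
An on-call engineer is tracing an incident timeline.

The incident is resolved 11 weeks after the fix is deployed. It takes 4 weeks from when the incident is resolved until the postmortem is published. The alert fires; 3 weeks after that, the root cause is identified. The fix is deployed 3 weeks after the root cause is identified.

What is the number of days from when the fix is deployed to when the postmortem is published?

105 days

Causal path: the fix is deployed → the incident is resolved → the postmortem is published.
Total delay along the path: 11 + 4 weeks = 15 weeks = 105 days.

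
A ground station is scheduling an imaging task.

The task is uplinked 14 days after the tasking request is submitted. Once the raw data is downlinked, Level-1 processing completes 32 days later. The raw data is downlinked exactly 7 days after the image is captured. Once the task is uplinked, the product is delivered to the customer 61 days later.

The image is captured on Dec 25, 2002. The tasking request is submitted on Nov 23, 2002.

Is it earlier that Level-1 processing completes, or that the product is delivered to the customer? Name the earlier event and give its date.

Level-1 processing completes — Feb 2, 2003

The image is captured: Dec 25, 2002.
The raw data is downlinked: Dec 25, 2002 + 7 days = Jan 1, 2003.
Level-1 processing completes: Jan 1, 2003 + 32 days = Feb 2, 2003.
The tasking request is submitted: Nov 23, 2002.
The task is uplinked: Nov 23, 2002 + 14 days = Dec 7, 2002.
The product is delivered to the customer: Dec 7, 2002 + 61 days = Feb 6, 2003.
Comparing: Level-1 processing completes on Feb 2, 2003 vs the product is delivered to the customer on Feb 6, 2003. Earlier: Level-1 processing completes.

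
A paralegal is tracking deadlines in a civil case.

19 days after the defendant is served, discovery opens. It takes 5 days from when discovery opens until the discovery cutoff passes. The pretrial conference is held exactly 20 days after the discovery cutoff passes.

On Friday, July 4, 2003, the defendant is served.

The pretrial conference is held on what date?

The defendant is served: Jul 4, 2003.
Discovery opens: Jul 4, 2003 + 19 days = Jul 23, 2003.
The discovery cutoff passes: Jul 23, 2003 + 5 days = Jul 28, 2003.
The pretrial conference is held: Jul 28, 2003 + 20 days = Aug 17, 2003.

Sunday, August 17, 2003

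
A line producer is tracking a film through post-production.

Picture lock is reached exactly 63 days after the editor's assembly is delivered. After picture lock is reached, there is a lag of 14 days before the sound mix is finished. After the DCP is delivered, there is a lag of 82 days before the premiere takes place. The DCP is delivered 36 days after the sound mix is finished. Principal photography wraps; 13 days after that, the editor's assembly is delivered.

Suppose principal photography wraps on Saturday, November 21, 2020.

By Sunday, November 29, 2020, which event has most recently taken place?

Principal photography wraps

Principal photography wraps: Nov 21, 2020.
The editor's assembly is delivered: Nov 21, 2020 + 13 days = Dec 4, 2020.
Picture lock is reached: Dec 4, 2020 + 63 days = Feb 5, 2021.
The sound mix is finished: Feb 5, 2021 + 14 days = Feb 19, 2021.
The DCP is delivered: Feb 19, 2021 + 36 days = Mar 27, 2021.
The premiere takes place: Mar 27, 2021 + 82 days = Jun 17, 2021.
Nov 29, 2020 falls between when principal photography wraps (Nov 21, 2020) and when the editor's assembly is delivered (Dec 4, 2020).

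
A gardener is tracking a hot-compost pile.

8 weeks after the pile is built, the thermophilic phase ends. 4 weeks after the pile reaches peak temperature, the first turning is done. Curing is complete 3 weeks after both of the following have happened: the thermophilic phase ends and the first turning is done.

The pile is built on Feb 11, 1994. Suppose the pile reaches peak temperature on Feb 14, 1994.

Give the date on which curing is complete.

Apr 29, 1994

The pile is built: Feb 11, 1994.
The thermophilic phase ends: Feb 11, 1994 + 8 weeks = Apr 8, 1994.
The pile reaches peak temperature: Feb 14, 1994.
The first turning is done: Feb 14, 1994 + 4 weeks = Mar 14, 1994.
Both prerequisites met — the thermophilic phase ends (Apr 8, 1994), the first turning is done (Mar 14, 1994); the later is Apr 8, 1994.
Curing is complete: Apr 8, 1994 + 3 weeks = Apr 29, 1994.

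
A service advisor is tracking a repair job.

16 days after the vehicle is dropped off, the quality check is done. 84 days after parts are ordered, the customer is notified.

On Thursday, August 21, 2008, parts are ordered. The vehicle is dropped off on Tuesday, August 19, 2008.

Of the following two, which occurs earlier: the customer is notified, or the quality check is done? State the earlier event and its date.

The quality check is done — Thursday, September 4, 2008

Parts are ordered: Aug 21, 2008.
The customer is notified: Aug 21, 2008 + 84 days = Nov 13, 2008.
The vehicle is dropped off: Aug 19, 2008.
The quality check is done: Aug 19, 2008 + 16 days = Sep 4, 2008.
Comparing: the customer is notified on Nov 13, 2008 vs the quality check is done on Sep 4, 2008. Earlier: the quality check is done.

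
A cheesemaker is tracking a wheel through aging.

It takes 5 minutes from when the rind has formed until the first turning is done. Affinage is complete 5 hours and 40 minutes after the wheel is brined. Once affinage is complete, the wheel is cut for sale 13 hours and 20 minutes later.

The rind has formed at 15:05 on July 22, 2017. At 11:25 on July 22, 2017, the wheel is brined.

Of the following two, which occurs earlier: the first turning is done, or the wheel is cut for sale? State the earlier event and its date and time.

The first turning is done — 15:10 on July 22, 2017

The rind has formed: 15:05 Jul 22, 2017.
The first turning is done: 15:05 Jul 22, 2017 + 5m = 15:10 Jul 22, 2017.
The wheel is brined: 11:25 Jul 22, 2017.
Affinage is complete: 11:25 Jul 22, 2017 + 5h40m = 17:05 Jul 22, 2017.
The wheel is cut for sale: 17:05 Jul 22, 2017 + 13h20m = 06:25 Jul 23, 2017.
Comparing: the first turning is done at 15:10 Jul 22, 2017 vs the wheel is cut for sale at 06:25 Jul 23, 2017. Earlier: the first turning is done.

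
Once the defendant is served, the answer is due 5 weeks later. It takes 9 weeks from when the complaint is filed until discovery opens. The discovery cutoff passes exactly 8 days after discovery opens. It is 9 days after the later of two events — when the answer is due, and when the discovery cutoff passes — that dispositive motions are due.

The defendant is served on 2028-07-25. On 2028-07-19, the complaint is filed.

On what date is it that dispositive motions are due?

The defendant is served: Jul 25, 2028.
The answer is due: Jul 25, 2028 + 5 weeks = Aug 29, 2028.
The complaint is filed: Jul 19, 2028.
Discovery opens: Jul 19, 2028 + 9 weeks = Sep 20, 2028.
The discovery cutoff passes: Sep 20, 2028 + 8 days = Sep 28, 2028.
Both prerequisites met — the answer is due (Aug 29, 2028), the discovery cutoff passes (Sep 28, 2028); the later is Sep 28, 2028.
Dispositive motions are due: Sep 28, 2028 + 9 days = Oct 7, 2028.

2028-10-07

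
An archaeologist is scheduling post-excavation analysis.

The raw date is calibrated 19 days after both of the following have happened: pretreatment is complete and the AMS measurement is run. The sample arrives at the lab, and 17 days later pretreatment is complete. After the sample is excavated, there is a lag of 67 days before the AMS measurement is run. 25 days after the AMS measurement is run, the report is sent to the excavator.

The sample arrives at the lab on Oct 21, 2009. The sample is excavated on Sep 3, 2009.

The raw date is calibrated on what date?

The sample arrives at the lab: Oct 21, 2009.
Pretreatment is complete: Oct 21, 2009 + 17 days = Nov 7, 2009.
The sample is excavated: Sep 3, 2009.
The AMS measurement is run: Sep 3, 2009 + 67 days = Nov 9, 2009.
Both prerequisites met — pretreatment is complete (Nov 7, 2009), the AMS measurement is run (Nov 9, 2009); the later is Nov 9, 2009.
The raw date is calibrated: Nov 9, 2009 + 19 days = Nov 28, 2009.

Nov 28, 2009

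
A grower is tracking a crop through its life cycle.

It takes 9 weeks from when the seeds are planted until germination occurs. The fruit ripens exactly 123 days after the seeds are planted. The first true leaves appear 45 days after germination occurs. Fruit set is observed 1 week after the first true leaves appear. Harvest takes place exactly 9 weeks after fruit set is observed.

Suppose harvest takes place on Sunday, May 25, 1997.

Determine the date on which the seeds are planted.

Harvest takes place: May 25, 1997.
Fruit set is observed: May 25, 1997 − 9 weeks = Mar 23, 1997.
The first true leaves appear: Mar 23, 1997 − 1 week = Mar 16, 1997.
Germination occurs: Mar 16, 1997 − 45 days = Jan 30, 1997.
The seeds are planted: Jan 30, 1997 − 9 weeks = Nov 28, 1996.

Thursday, November 28, 1996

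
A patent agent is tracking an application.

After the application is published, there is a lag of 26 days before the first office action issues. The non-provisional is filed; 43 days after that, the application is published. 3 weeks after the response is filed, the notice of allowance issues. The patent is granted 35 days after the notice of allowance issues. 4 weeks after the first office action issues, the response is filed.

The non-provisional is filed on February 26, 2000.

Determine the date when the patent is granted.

The non-provisional is filed: Feb 26, 2000.
The application is published: Feb 26, 2000 + 43 days = Apr 9, 2000.
The first office action issues: Apr 9, 2000 + 26 days = May 5, 2000.
The response is filed: May 5, 2000 + 4 weeks = Jun 2, 2000.
The notice of allowance issues: Jun 2, 2000 + 3 weeks = Jun 23, 2000.
The patent is granted: Jun 23, 2000 + 35 days = Jul 28, 2000.

July 28, 2000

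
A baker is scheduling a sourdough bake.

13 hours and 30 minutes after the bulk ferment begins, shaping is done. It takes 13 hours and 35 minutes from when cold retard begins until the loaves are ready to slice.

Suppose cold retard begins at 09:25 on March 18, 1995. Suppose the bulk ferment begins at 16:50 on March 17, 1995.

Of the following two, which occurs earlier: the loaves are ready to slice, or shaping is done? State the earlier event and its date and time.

Cold retard begins: 09:25 Mar 18, 1995.
The loaves are ready to slice: 09:25 Mar 18, 1995 + 13h35m = 23:00 Mar 18, 1995.
The bulk ferment begins: 16:50 Mar 17, 1995.
Shaping is done: 16:50 Mar 17, 1995 + 13h30m = 06:20 Mar 18, 1995.
Comparing: the loaves are ready to slice at 23:00 Mar 18, 1995 vs shaping is done at 06:20 Mar 18, 1995. Earlier: shaping is done.

Shaping is done — 06:20 on March 18, 1995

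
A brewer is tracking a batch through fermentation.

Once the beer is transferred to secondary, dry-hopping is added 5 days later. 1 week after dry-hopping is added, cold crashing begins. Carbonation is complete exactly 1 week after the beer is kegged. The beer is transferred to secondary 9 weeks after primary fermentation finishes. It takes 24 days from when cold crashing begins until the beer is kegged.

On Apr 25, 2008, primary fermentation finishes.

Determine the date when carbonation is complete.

Primary fermentation finishes: Apr 25, 2008.
The beer is transferred to secondary: Apr 25, 2008 + 9 weeks = Jun 27, 2008.
Dry-hopping is added: Jun 27, 2008 + 5 days = Jul 2, 2008.
Cold crashing begins: Jul 2, 2008 + 1 week = Jul 9, 2008.
The beer is kegged: Jul 9, 2008 + 24 days = Aug 2, 2008.
Carbonation is complete: Aug 2, 2008 + 1 week = Aug 9, 2008.

Aug 9, 2008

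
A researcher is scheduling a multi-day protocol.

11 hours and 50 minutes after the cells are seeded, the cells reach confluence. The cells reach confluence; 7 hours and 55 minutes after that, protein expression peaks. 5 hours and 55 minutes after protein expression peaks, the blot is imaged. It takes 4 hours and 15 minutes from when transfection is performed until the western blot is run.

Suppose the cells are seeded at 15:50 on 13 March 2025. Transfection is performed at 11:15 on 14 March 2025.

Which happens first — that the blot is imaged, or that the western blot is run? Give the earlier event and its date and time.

The cells are seeded: 15:50 Mar 13, 2025.
The cells reach confluence: 15:50 Mar 13, 2025 + 11h50m = 03:40 Mar 14, 2025.
Protein expression peaks: 03:40 Mar 14, 2025 + 7h55m = 11:35 Mar 14, 2025.
The blot is imaged: 11:35 Mar 14, 2025 + 5h55m = 17:30 Mar 14, 2025.
Transfection is performed: 11:15 Mar 14, 2025.
The western blot is run: 11:15 Mar 14, 2025 + 4h15m = 15:30 Mar 14, 2025.
Comparing: the blot is imaged at 17:30 Mar 14, 2025 vs the western blot is run at 15:30 Mar 14, 2025. Earlier: the western blot is run.

The western blot is run — 15:30 on 14 March 2025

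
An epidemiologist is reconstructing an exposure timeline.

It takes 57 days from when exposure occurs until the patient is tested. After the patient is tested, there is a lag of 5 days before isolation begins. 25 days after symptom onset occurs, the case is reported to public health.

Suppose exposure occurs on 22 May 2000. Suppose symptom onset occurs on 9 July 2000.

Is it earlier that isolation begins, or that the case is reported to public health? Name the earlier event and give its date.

Exposure occurs: May 22, 2000.
The patient is tested: May 22, 2000 + 57 days = Jul 18, 2000.
Isolation begins: Jul 18, 2000 + 5 days = Jul 23, 2000.
Symptom onset occurs: Jul 9, 2000.
The case is reported to public health: Jul 9, 2000 + 25 days = Aug 3, 2000.
Comparing: isolation begins on Jul 23, 2000 vs the case is reported to public health on Aug 3, 2000. Earlier: isolation begins.

Isolation begins — 23 July 2000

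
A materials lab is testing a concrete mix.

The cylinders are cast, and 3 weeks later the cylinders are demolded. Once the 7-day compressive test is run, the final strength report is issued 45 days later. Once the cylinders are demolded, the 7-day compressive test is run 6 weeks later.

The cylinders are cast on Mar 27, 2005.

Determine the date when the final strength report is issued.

The cylinders are cast: Mar 27, 2005.
The cylinders are demolded: Mar 27, 2005 + 3 weeks = Apr 17, 2005.
The 7-day compressive test is run: Apr 17, 2005 + 6 weeks = May 29, 2005.
The final strength report is issued: May 29, 2005 + 45 days = Jul 13, 2005.

Jul 13, 2005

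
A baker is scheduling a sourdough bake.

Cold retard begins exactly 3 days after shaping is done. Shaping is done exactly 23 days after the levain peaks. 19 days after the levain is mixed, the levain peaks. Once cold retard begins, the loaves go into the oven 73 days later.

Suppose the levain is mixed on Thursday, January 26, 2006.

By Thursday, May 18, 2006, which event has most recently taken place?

The levain is mixed: Jan 26, 2006.
The levain peaks: Jan 26, 2006 + 19 days = Feb 14, 2006.
Shaping is done: Feb 14, 2006 + 23 days = Mar 9, 2006.
Cold retard begins: Mar 9, 2006 + 3 days = Mar 12, 2006.
The loaves go into the oven: Mar 12, 2006 + 73 days = May 24, 2006.
May 18, 2006 falls between when cold retard begins (Mar 12, 2006) and when the loaves go into the oven (May 24, 2006).

Cold retard begins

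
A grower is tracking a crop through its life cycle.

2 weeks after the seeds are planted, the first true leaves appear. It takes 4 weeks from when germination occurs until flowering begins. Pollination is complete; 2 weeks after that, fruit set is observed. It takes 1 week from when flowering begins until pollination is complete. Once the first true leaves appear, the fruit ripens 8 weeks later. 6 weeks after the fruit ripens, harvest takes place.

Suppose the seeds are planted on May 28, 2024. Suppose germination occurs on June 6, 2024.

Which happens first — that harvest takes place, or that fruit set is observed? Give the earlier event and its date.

The seeds are planted: May 28, 2024.
The first true leaves appear: May 28, 2024 + 2 weeks = Jun 11, 2024.
The fruit ripens: Jun 11, 2024 + 8 weeks = Aug 6, 2024.
Harvest takes place: Aug 6, 2024 + 6 weeks = Sep 17, 2024.
Germination occurs: Jun 6, 2024.
Flowering begins: Jun 6, 2024 + 4 weeks = Jul 4, 2024.
Pollination is complete: Jul 4, 2024 + 1 week = Jul 11, 2024.
Fruit set is observed: Jul 11, 2024 + 2 weeks = Jul 25, 2024.
Comparing: harvest takes place on Sep 17, 2024 vs fruit set is observed on Jul 25, 2024. Earlier: fruit set is observed.

Fruit set is observed — July 25, 2024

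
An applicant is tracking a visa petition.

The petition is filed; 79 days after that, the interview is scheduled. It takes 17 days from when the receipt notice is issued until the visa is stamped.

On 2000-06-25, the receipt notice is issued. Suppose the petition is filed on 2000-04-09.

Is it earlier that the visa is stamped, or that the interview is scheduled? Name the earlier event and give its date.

The interview is scheduled — 2000-06-27

The receipt notice is issued: Jun 25, 2000.
The visa is stamped: Jun 25, 2000 + 17 days = Jul 12, 2000.
The petition is filed: Apr 9, 2000.
The interview is scheduled: Apr 9, 2000 + 79 days = Jun 27, 2000.
Comparing: the visa is stamped on Jul 12, 2000 vs the interview is scheduled on Jun 27, 2000. Earlier: the interview is scheduled.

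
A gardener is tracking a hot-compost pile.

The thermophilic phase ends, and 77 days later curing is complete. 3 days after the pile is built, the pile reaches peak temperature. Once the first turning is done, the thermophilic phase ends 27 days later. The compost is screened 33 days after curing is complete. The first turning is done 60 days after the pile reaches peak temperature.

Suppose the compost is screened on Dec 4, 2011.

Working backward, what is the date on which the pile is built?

The compost is screened: Dec 4, 2011.
Curing is complete: Dec 4, 2011 − 33 days = Nov 1, 2011.
The thermophilic phase ends: Nov 1, 2011 − 77 days = Aug 16, 2011.
The first turning is done: Aug 16, 2011 − 27 days = Jul 20, 2011.
The pile reaches peak temperature: Jul 20, 2011 − 60 days = May 21, 2011.
The pile is built: May 21, 2011 − 3 days = May 18, 2011.

May 18, 2011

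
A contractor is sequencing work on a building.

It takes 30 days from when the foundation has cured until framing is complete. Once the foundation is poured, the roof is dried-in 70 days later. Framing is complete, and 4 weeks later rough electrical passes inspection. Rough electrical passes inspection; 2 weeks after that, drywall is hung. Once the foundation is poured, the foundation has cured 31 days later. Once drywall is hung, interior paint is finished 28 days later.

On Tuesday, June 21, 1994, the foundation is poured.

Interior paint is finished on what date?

Sunday, October 30, 1994

The foundation is poured: Jun 21, 1994.
The foundation has cured: Jun 21, 1994 + 31 days = Jul 22, 1994.
Framing is complete: Jul 22, 1994 + 30 days = Aug 21, 1994.
Rough electrical passes inspection: Aug 21, 1994 + 4 weeks = Sep 18, 1994.
Drywall is hung: Sep 18, 1994 + 2 weeks = Oct 2, 1994.
Interior paint is finished: Oct 2, 1994 + 28 days = Oct 30, 1994.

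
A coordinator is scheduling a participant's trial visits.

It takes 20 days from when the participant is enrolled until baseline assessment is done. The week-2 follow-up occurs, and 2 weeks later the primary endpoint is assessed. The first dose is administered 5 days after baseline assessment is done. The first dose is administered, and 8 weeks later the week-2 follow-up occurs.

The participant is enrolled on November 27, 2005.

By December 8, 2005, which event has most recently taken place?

The participant is enrolled

The participant is enrolled: Nov 27, 2005.
Baseline assessment is done: Nov 27, 2005 + 20 days = Dec 17, 2005.
The first dose is administered: Dec 17, 2005 + 5 days = Dec 22, 2005.
The week-2 follow-up occurs: Dec 22, 2005 + 8 weeks = Feb 16, 2006.
The primary endpoint is assessed: Feb 16, 2006 + 2 weeks = Mar 2, 2006.
Dec 8, 2005 falls between when the participant is enrolled (Nov 27, 2005) and when baseline assessment is done (Dec 17, 2005).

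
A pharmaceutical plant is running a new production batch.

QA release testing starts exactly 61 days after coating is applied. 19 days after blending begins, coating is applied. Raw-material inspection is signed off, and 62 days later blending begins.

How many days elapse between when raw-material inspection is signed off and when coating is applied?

81 days

Causal path: raw-material inspection is signed off → blending begins → coating is applied.
Total delay along the path: 62 + 19 = 81 days.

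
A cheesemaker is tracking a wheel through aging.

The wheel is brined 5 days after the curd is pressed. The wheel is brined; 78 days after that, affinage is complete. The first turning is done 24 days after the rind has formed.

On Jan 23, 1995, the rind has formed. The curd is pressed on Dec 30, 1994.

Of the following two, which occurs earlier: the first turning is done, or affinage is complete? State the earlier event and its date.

The first turning is done — Feb 16, 1995

The rind has formed: Jan 23, 1995.
The first turning is done: Jan 23, 1995 + 24 days = Feb 16, 1995.
The curd is pressed: Dec 30, 1994.
The wheel is brined: Dec 30, 1994 + 5 days = Jan 4, 1995.
Affinage is complete: Jan 4, 1995 + 78 days = Mar 23, 1995.
Comparing: the first turning is done on Feb 16, 1995 vs affinage is complete on Mar 23, 1995. Earlier: the first turning is done.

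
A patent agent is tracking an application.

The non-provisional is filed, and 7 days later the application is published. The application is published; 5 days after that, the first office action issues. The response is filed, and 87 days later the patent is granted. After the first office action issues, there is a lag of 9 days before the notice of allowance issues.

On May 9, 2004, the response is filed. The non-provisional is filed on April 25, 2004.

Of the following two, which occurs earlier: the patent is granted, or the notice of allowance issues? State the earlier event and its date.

The notice of allowance issues — May 16, 2004

The response is filed: May 9, 2004.
The patent is granted: May 9, 2004 + 87 days = Aug 4, 2004.
The non-provisional is filed: Apr 25, 2004.
The application is published: Apr 25, 2004 + 7 days = May 2, 2004.
The first office action issues: May 2, 2004 + 5 days = May 7, 2004.
The notice of allowance issues: May 7, 2004 + 9 days = May 16, 2004.
Comparing: the patent is granted on Aug 4, 2004 vs the notice of allowance issues on May 16, 2004. Earlier: the notice of allowance issues.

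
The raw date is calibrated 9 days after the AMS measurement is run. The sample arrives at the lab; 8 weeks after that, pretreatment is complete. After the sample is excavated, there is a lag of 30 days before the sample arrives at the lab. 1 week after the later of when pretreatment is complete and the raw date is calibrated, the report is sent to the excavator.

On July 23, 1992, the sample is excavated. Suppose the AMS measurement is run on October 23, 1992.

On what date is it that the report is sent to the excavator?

The sample is excavated: Jul 23, 1992.
The sample arrives at the lab: Jul 23, 1992 + 30 days = Aug 22, 1992.
Pretreatment is complete: Aug 22, 1992 + 8 weeks = Oct 17, 1992.
The AMS measurement is run: Oct 23, 1992.
The raw date is calibrated: Oct 23, 1992 + 9 days = Nov 1, 1992.
Both prerequisites met — pretreatment is complete (Oct 17, 1992), the raw date is calibrated (Nov 1, 1992); the later is Nov 1, 1992.
The report is sent to the excavator: Nov 1, 1992 + 1 week = Nov 8, 1992.

November 8, 1992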